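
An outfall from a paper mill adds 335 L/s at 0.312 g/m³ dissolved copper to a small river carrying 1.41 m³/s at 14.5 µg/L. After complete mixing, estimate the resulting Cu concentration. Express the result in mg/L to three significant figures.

0.0716 mg/L

335 L/s = 0.335 m³/s.
14.5 µg/L = 0.0145 mg/L.
Conservation of mass across the mixing zone: C = (0.335·0.312 + 1.41·0.0145) / (0.335 + 1.41) = 0.125/1.745 = 0.07161 mg/L.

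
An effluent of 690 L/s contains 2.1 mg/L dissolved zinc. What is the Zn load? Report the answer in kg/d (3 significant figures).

690 L/s = 0.69 m³/s.
Mass flux = Q·C = 0.69 m³/s × 2.1 g/m³ = 1.449 g/s.
= 1.449 g/s × 86.4 = 125.2 kg/d.

125 kg/d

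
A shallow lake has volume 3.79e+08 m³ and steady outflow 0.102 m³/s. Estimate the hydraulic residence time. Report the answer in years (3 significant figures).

118 yr

Q = 0.102 m³/s × 3.156e+07 s/yr = 3.219e+06 m³/yr.
Hydraulic residence time τ = V/Q = 3.79e+08/3.219e+06 = 117.7 yr.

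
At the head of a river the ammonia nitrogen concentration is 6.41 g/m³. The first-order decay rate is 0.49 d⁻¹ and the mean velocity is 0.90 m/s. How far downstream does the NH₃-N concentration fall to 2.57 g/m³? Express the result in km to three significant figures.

From C = C₀·e^(−kt), t = ln(C₀/C)/k = ln(6.41/2.57)/0.49 = 0.914/0.49 = 1.865 d.
Distance = v·t = 0.90 m/s × 1.612e+05 s = 1.45e+05 m = 145 km.

145 km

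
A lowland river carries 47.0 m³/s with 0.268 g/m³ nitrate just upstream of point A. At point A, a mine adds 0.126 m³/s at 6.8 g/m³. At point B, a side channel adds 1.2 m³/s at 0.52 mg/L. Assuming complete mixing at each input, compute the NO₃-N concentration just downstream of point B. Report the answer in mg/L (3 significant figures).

0.291 mg/L

After input A: C = (47·0.268 + 0.126·6.8) / 47.13 = 0.2855 mg/L.
After input B: C = (47.13·0.2855 + 1.2·0.52) / 48.33 = 0.2913 mg/L.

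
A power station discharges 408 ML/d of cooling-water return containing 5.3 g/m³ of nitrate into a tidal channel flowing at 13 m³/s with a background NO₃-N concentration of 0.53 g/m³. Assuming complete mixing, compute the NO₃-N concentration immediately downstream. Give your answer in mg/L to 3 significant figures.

1.80 mg/L

408 ML/d = 4.722 m³/s.
Flow-weighted mixing gives C = (4.722·5.3 + 13·0.53) / (4.722 + 13) = 31.92/17.72 = 1.801 mg/L.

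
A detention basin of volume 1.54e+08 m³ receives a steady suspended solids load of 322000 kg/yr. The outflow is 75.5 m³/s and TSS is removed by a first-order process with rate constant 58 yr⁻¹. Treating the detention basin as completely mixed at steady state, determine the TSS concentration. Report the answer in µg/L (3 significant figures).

Outflow Q = 75.5 m³/s × 3.156e+07 s/yr = 2.383e+09 m³/yr.
Steady-state CSTR mass balance: W = Q·C + k·V·C, so C = W/(Q + kV).
Q + kV = 2.383e+09 + 58·1.54e+08 = 1.131e+10 m³/yr.
C = 322000/1.131e+10 = 2.846e-05 kg/m³ = 0.02846 mg/L = 28.46 µg/L.

28.5 µg/L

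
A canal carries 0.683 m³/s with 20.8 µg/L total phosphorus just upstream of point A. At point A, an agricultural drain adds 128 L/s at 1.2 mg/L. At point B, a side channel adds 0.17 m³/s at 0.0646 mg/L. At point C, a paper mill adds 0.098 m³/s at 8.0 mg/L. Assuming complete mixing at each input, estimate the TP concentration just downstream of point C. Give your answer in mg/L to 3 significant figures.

0.892 mg/L

20.8 µg/L = 0.0208 mg/L.
128 L/s = 0.128 m³/s.
After input A: C = (0.683·0.0208 + 0.128·1.2) / 0.811 = 0.2069 mg/L.
After input B: C = (0.811·0.2069 + 0.17·0.0646) / 0.981 = 0.1823 mg/L.
After input C: C = (0.981·0.1823 + 0.098·8) / 1.079 = 0.8923 mg/L.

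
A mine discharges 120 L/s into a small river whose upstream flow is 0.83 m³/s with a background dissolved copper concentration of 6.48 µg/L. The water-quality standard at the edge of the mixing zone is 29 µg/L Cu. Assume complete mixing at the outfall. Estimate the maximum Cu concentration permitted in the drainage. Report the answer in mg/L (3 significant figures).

120 L/s = 0.12 m³/s.
6.48 µg/L = 0.00648 mg/L.
29 µg/L = 0.029 mg/L.
Mass balance: 0.029·0.95 = 0.12·Cₑ + 0.83·0.00648.
Cₑ = (0.02755 − 0.005378) / 0.12 = 0.1848 mg/L.

0.185 mg/L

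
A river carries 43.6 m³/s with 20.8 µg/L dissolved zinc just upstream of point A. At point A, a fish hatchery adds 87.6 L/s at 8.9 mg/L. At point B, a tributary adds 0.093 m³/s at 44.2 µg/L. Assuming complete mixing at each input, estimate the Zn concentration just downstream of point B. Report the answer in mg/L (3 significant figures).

0.0386 mg/L

20.8 µg/L = 0.0208 mg/L.
87.6 L/s = 0.0876 m³/s.
After input A: C = (43.6·0.0208 + 0.0876·8.9) / 43.69 = 0.0386 mg/L.
44.2 µg/L = 0.0442 mg/L.
After input B: C = (43.69·0.0386 + 0.093·0.0442) / 43.78 = 0.03862 mg/L.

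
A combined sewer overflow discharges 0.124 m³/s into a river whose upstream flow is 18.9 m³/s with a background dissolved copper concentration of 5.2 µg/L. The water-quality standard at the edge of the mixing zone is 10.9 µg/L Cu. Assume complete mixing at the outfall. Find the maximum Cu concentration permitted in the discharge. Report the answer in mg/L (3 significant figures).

0.880 mg/L

5.2 µg/L = 0.0052 mg/L.
10.9 µg/L = 0.0109 mg/L.
Mass balance: 0.0109·19.02 = 0.124·Cₑ + 18.9·0.0052.
Cₑ = (0.2074 − 0.09828) / 0.124 = 0.8797 mg/L.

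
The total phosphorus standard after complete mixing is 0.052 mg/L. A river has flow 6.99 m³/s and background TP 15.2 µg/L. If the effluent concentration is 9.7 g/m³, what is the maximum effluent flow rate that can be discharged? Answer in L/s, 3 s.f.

15.2 µg/L = 0.0152 mg/L.
Mass balance at complete mixing: C_std·(Q_w + Q_r) = Q_w·C_e + Q_r·C_b.
Rearranging, Q_w = Q_r·(C_std − C_b)/(C_e − C_std) = 6.99·(0.052 − 0.0152) / (9.7 − 0.052) = 0.02666 m³/s.
= 26.66 L/s.

26.7 L/s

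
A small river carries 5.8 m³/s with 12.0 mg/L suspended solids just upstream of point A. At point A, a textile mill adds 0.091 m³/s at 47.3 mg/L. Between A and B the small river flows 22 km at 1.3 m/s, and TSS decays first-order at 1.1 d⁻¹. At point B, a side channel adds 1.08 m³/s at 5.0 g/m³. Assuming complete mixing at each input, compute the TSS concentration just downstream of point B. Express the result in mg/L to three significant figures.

After input A: C = (5.8·12 + 0.091·47.3) / 5.891 = 12.55 mg/L.
Over the 22 km reach to input B (t = 1.692e+04 s = 0.1959 d), decay gives C = 12.55·exp(−1.1·0.1959) = 10.11 mg/L.
After input B: C = (5.891·10.11 + 1.08·5) / 6.971 = 9.321 mg/L.

9.32 mg/L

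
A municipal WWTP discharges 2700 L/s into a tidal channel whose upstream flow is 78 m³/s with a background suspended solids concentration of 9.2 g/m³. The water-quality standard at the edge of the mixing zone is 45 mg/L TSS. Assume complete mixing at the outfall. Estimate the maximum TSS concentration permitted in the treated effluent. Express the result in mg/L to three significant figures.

2700 L/s = 2.7 m³/s.
Mass balance: 45·80.7 = 2.7·Cₑ + 78·9.2.
Cₑ = (3632 − 717.6) / 2.7 = 1079 mg/L.

1080 mg/L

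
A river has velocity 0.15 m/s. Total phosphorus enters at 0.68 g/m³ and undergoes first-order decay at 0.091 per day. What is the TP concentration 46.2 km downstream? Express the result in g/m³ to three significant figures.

Travel time t = 46.2 km / 0.15 m/s = 4.62e+04/0.15 = 3.08e+05 s = 3.565 d.
First-order decay: C = 0.68·exp(−0.091·3.565) = 0.68·0.723 = 0.4916 g/m³.

0.492 g/m³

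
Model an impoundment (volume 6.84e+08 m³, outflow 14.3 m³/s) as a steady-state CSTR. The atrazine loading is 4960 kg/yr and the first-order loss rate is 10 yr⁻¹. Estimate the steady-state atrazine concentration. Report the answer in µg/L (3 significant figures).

0.680 µg/L

Outflow Q = 14.3 m³/s × 3.156e+07 s/yr = 4.513e+08 m³/yr.
Steady-state CSTR mass balance: W = Q·C + k·V·C, so C = W/(Q + kV).
Q + kV = 4.513e+08 + 10·6.84e+08 = 7.291e+09 m³/yr.
C = 4960/7.291e+09 = 6.803e-07 kg/m³ = 0.0006803 mg/L = 0.6803 µg/L.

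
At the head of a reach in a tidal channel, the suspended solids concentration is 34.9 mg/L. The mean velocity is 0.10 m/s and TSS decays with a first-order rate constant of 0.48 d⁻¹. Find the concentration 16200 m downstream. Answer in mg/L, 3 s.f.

Travel time t = 16200 m / 0.10 m/s = 1.62e+04/0.10 = 1.62e+05 s = 1.875 d.
First-order decay: C = 34.9·exp(−0.48·1.875) = 34.9·0.4066 = 14.19 mg/L.

14.2 mg/L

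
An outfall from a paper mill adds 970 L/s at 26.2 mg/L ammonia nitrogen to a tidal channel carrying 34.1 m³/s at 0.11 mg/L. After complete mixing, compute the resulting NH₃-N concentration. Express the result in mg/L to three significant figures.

970 L/s = 0.97 m³/s.
Flow-weighted mixing gives C = (0.97·26.2 + 34.1·0.11) / (0.97 + 34.1) = 29.16/35.07 = 0.8316 mg/L.

0.832 mg/L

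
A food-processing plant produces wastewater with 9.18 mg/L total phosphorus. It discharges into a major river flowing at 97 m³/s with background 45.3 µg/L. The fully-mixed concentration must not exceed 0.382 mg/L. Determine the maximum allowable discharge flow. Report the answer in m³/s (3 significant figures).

45.3 µg/L = 0.0453 mg/L.
Mass balance at complete mixing: C_std·(Q_w + Q_r) = Q_w·C_e + Q_r·C_b.
Rearranging, Q_w = Q_r·(C_std − C_b)/(C_e − C_std) = 97·(0.382 − 0.0453) / (9.18 − 0.382) = 3.712 m³/s.

3.71 m³/s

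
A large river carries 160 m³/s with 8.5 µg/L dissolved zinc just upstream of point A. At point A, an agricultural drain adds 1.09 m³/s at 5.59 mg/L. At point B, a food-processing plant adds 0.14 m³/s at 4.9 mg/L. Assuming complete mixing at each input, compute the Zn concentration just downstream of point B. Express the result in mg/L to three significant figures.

0.0505 mg/L

8.5 µg/L = 0.0085 mg/L.
After input A: C = (160·0.0085 + 1.09·5.59) / 161.1 = 0.04627 mg/L.
After input B: C = (161.1·0.04627 + 0.14·4.9) / 161.2 = 0.05048 mg/L.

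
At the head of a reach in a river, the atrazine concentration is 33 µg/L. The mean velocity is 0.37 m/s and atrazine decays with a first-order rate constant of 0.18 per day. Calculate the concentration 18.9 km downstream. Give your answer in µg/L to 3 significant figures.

Travel time t = 18.9 km / 0.37 m/s = 1.89e+04/0.37 = 5.108e+04 s = 0.5912 d.
First-order decay: C = 33·exp(−0.18·0.5912) = 33·0.899 = 29.67 µg/L.

29.7 µg/L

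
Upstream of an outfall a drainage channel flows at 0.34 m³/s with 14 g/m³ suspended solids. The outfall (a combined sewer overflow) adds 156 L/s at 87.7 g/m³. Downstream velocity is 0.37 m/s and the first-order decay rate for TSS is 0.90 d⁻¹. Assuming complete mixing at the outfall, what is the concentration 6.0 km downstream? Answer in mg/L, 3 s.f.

31.4 mg/L

156 L/s = 0.156 m³/s.
After complete mixing, C₀ = (0.156·87.7 + 0.34·14) / 0.496 = 37.18 mg/L.
Travel time t = 6000 m / 0.37 m/s = 1.622e+04 s = 0.1877 d.
C = 37.18·exp(−0.90·0.1877) = 37.18·0.8446 = 31.4 mg/L.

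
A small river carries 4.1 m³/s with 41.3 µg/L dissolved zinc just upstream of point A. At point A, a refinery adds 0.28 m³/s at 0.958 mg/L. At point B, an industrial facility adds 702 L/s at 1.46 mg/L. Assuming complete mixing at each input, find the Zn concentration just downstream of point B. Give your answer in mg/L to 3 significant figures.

0.288 mg/L

41.3 µg/L = 0.0413 mg/L.
After input A: C = (4.1·0.0413 + 0.28·0.958) / 4.38 = 0.0999 mg/L.
702 L/s = 0.702 m³/s.
After input B: C = (4.38·0.0999 + 0.702·1.46) / 5.082 = 0.2878 mg/L.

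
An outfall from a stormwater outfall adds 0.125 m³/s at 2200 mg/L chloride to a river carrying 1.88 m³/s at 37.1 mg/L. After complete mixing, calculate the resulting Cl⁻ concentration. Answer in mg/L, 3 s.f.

172 mg/L

Flow-weighted mixing gives C = (0.125·2200 + 1.88·37.1) / (0.125 + 1.88) = 344.7/2.005 = 171.9 mg/L.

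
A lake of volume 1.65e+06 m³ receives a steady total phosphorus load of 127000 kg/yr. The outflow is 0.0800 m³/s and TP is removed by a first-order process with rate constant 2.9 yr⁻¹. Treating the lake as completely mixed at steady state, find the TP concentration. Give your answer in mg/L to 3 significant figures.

17.4 mg/L

Outflow Q = 0.0800 m³/s × 3.156e+07 s/yr = 2.525e+06 m³/yr.
Steady-state CSTR mass balance: W = Q·C + k·V·C, so C = W/(Q + kV).
Q + kV = 2.525e+06 + 2.9·1.65e+06 = 7.31e+06 m³/yr.
C = 127000/7.31e+06 = 0.01737 kg/m³ = 17.37 mg/L.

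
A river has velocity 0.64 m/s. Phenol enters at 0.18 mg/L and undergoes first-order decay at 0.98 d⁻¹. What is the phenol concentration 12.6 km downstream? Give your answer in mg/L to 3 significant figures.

Travel time t = 12.6 km / 0.64 m/s = 1.26e+04/0.64 = 1.969e+04 s = 0.2279 d.
First-order decay: C = 0.18·exp(−0.98·0.2279) = 0.18·0.7999 = 0.144 mg/L.

0.144 mg/L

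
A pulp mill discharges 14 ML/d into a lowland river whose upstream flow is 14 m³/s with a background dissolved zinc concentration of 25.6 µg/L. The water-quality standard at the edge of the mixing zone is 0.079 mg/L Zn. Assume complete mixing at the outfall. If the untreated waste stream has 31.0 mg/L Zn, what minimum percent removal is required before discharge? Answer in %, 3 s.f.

84.9 %

14 ML/d = 0.162 m³/s.
25.6 µg/L = 0.0256 mg/L.
Mass balance: 0.079·14.16 = 0.162·Cₑ + 14·0.0256.
Cₑ = (1.119 − 0.3584) / 0.162 = 4.693 mg/L.
Required removal = 1 − 4.693/31.0 = 84.86 %.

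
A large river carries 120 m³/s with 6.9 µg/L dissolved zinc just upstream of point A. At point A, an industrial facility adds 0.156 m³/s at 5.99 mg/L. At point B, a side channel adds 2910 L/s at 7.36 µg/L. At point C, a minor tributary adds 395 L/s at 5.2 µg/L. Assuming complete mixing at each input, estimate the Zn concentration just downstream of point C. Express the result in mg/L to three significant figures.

0.0145 mg/L

6.9 µg/L = 0.0069 mg/L.
After input A: C = (120·0.0069 + 0.156·5.99) / 120.2 = 0.01467 mg/L.
2910 L/s = 2.91 m³/s.
7.36 µg/L = 0.00736 mg/L.
After input B: C = (120.2·0.01467 + 2.91·0.00736) / 123.1 = 0.0145 mg/L.
395 L/s = 0.395 m³/s.
5.2 µg/L = 0.0052 mg/L.
After input C: C = (123.1·0.0145 + 0.395·0.0052) / 123.5 = 0.01447 mg/L.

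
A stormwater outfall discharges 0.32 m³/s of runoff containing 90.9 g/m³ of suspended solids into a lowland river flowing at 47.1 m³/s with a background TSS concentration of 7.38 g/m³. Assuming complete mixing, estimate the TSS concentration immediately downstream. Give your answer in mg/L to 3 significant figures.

7.94 mg/L

Conservation of mass across the mixing zone: C = (0.32·90.9 + 47.1·7.38) / (0.32 + 47.1) = 376.7/47.42 = 7.944 mg/L.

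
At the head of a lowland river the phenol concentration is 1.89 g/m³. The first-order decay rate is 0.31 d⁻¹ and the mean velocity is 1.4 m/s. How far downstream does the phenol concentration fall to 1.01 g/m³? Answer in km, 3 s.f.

From C = C₀·e^(−kt), t = ln(C₀/C)/k = ln(1.89/1.01)/0.31 = 0.6266/0.31 = 2.021 d.
Distance = v·t = 1.4 m/s × 1.746e+05 s = 2.445e+05 m = 244.5 km.

245 km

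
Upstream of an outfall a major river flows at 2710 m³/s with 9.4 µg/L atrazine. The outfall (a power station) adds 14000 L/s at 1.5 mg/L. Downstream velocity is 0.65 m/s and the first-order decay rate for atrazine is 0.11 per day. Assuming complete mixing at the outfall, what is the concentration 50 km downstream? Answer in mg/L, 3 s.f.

0.0155 mg/L

14000 L/s = 14 m³/s.
9.4 µg/L = 0.0094 mg/L.
After complete mixing, C₀ = (14·1.5 + 2710·0.0094) / 2724 = 0.01706 mg/L.
Travel time t = 5e+04 m / 0.65 m/s = 7.692e+04 s = 0.8903 d.
C = 0.01706·exp(−0.11·0.8903) = 0.01706·0.9067 = 0.01547 mg/L.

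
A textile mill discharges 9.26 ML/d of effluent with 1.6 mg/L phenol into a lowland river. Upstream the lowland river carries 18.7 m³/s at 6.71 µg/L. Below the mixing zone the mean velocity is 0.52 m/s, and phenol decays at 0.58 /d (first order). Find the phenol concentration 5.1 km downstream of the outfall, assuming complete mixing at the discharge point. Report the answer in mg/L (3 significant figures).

0.0148 mg/L

9.26 ML/d = 0.1072 m³/s.
6.71 µg/L = 0.00671 mg/L.
After complete mixing, C₀ = (0.1072·1.6 + 18.7·0.00671) / 18.81 = 0.01579 mg/L.
Travel time t = 5100 m / 0.52 m/s = 9808 s = 0.1135 d.
C = 0.01579·exp(−0.58·0.1135) = 0.01579·0.9363 = 0.01478 mg/L.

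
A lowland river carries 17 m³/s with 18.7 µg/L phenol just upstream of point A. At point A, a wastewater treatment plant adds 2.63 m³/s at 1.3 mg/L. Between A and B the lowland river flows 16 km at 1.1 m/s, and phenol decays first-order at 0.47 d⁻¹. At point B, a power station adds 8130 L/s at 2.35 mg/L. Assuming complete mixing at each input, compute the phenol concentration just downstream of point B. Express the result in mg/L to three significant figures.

18.7 µg/L = 0.0187 mg/L.
After input A: C = (17·0.0187 + 2.63·1.3) / 19.63 = 0.1904 mg/L.
Over the 16 km reach to input B (t = 1.455e+04 s = 0.1684 d), decay gives C = 0.1904·exp(−0.47·0.1684) = 0.1759 mg/L.
8130 L/s = 8.13 m³/s.
After input B: C = (19.63·0.1759 + 8.13·2.35) / 27.76 = 0.8126 mg/L.

0.813 mg/L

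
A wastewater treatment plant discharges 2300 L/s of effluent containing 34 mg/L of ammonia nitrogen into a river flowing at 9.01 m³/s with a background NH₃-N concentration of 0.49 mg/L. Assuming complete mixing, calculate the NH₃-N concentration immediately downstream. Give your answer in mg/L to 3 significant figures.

2300 L/s = 2.3 m³/s.
Flow-weighted mixing gives C = (2.3·34 + 9.01·0.49) / (2.3 + 9.01) = 82.61/11.31 = 7.305 mg/L.

7.30 mg/L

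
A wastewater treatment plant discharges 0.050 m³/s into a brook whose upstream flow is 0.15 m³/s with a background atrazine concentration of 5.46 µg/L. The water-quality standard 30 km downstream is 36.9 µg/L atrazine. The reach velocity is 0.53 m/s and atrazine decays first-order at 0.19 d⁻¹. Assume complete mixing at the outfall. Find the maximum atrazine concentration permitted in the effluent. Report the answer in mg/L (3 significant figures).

0.151 mg/L

5.46 µg/L = 0.00546 mg/L.
36.9 µg/L = 0.0369 mg/L.
Travel time to the compliance point: t = 3e+04/0.53 = 5.66e+04 s = 0.6551 d; decay factor exp(−0.19·0.6551) = 0.883.
So the concentration just after mixing may be at most 0.0369/0.883 = 0.04179 mg/L.
Mass balance: 0.04179·0.2 = 0.05·Cₑ + 0.15·0.00546.
Cₑ = (0.008358 − 0.000819) / 0.05 = 0.1508 mg/L.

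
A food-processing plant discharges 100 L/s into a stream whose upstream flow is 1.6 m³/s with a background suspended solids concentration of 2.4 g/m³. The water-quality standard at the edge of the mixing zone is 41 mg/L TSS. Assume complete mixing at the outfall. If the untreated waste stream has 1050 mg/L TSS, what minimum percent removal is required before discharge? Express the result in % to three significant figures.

100 L/s = 0.1 m³/s.
Mass balance: 41·1.7 = 0.1·Cₑ + 1.6·2.4.
Cₑ = (69.7 − 3.84) / 0.1 = 658.6 mg/L.
Required removal = 1 − 658.6/1050 = 37.28 %.

37.3 %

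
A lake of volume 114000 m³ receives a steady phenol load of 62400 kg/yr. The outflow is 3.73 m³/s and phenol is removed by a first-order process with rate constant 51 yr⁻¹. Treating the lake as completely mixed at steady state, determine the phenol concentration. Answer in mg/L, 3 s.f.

Outflow Q = 3.73 m³/s × 3.156e+07 s/yr = 1.177e+08 m³/yr.
Steady-state CSTR mass balance: W = Q·C + k·V·C, so C = W/(Q + kV).
Q + kV = 1.177e+08 + 51·114000 = 1.235e+08 m³/yr.
C = 62400/1.235e+08 = 0.0005052 kg/m³ = 0.5052 mg/L.

0.505 mg/L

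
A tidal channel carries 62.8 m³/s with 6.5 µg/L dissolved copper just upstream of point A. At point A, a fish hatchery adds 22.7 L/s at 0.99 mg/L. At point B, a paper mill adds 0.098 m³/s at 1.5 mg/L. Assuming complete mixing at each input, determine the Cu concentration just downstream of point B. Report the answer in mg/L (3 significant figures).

0.00918 mg/L

6.5 µg/L = 0.0065 mg/L.
22.7 L/s = 0.0227 m³/s.
After input A: C = (62.8·0.0065 + 0.0227·0.99) / 62.82 = 0.006855 mg/L.
After input B: C = (62.82·0.006855 + 0.098·1.5) / 62.92 = 0.009181 mg/L.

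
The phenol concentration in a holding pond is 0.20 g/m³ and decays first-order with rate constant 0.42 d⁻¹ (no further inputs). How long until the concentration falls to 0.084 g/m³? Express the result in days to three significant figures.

2.07 d

t = ln(C₀/C)/k = ln(0.20/0.084)/0.42 = 0.8675/0.42 = 2.065 d.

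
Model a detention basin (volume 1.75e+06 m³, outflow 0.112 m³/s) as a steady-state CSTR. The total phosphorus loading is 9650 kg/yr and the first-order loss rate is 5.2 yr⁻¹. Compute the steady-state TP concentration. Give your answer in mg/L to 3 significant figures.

Outflow Q = 0.112 m³/s × 3.156e+07 s/yr = 3.534e+06 m³/yr.
Steady-state CSTR mass balance: W = Q·C + k·V·C, so C = W/(Q + kV).
Q + kV = 3.534e+06 + 5.2·1.75e+06 = 1.263e+07 m³/yr.
C = 9650/1.263e+07 = 0.0007638 kg/m³ = 0.7638 mg/L.

0.764 mg/L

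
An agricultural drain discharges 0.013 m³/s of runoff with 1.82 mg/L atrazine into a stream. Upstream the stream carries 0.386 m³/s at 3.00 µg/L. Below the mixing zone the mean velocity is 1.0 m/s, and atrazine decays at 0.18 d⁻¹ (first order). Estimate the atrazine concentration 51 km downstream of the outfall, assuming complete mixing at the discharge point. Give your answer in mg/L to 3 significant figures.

3.00 µg/L = 0.003 mg/L.
After complete mixing, C₀ = (0.013·1.82 + 0.386·0.003) / 0.399 = 0.0622 mg/L.
Travel time t = 5.1e+04 m / 1.0 m/s = 5.1e+04 s = 0.5903 d.
C = 0.0622·exp(−0.18·0.5903) = 0.0622·0.8992 = 0.05593 mg/L.

0.0559 mg/L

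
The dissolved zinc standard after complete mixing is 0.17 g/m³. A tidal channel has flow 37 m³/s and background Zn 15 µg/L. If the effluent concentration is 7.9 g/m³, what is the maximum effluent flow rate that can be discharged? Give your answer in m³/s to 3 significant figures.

15 µg/L = 0.015 mg/L.
Mass balance at complete mixing: C_std·(Q_w + Q_r) = Q_w·C_e + Q_r·C_b.
Rearranging, Q_w = Q_r·(C_std − C_b)/(C_e − C_std) = 37·(0.17 − 0.015) / (7.9 − 0.17) = 0.7419 m³/s.

0.742 m³/s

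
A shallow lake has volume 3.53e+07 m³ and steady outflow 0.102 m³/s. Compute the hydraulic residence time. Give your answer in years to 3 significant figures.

11.0 yr

Q = 0.102 m³/s × 3.156e+07 s/yr = 3.219e+06 m³/yr.
Hydraulic residence time τ = V/Q = 3.53e+07/3.219e+06 = 10.97 yr.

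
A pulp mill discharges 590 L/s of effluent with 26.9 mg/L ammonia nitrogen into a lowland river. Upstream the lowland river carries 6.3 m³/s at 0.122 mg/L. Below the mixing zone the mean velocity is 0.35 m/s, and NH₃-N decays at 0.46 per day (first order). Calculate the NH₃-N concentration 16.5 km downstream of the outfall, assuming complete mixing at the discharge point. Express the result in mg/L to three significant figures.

1.88 mg/L

590 L/s = 0.59 m³/s.
After complete mixing, C₀ = (0.59·26.9 + 6.3·0.122) / 6.89 = 2.415 mg/L.
Travel time t = 1.65e+04 m / 0.35 m/s = 4.714e+04 s = 0.5456 d.
C = 2.415·exp(−0.46·0.5456) = 2.415·0.778 = 1.879 mg/L.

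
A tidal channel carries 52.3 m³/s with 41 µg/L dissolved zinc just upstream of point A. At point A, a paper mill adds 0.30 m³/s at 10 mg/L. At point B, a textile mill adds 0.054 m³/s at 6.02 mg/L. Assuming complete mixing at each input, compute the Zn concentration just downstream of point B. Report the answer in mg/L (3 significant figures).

41 µg/L = 0.041 mg/L.
After input A: C = (52.3·0.041 + 0.3·10) / 52.6 = 0.0978 mg/L.
After input B: C = (52.6·0.0978 + 0.054·6.02) / 52.65 = 0.1039 mg/L.

0.104 mg/L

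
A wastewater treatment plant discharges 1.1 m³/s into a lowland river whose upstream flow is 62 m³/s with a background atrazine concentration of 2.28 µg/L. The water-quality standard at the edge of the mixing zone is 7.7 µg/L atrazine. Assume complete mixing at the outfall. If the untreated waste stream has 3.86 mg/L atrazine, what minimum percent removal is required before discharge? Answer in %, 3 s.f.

91.9 %

2.28 µg/L = 0.00228 mg/L.
7.7 µg/L = 0.0077 mg/L.
Mass balance: 0.0077·63.1 = 1.1·Cₑ + 62·0.00228.
Cₑ = (0.4859 − 0.1414) / 1.1 = 0.3132 mg/L.
Required removal = 1 − 0.3132/3.86 = 91.89 %.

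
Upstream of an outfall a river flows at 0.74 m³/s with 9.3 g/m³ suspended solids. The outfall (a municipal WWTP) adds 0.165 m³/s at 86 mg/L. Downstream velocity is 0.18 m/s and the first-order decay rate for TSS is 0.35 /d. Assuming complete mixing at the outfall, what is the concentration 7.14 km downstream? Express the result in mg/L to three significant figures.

After complete mixing, C₀ = (0.165·86 + 0.74·9.3) / 0.905 = 23.28 mg/L.
Travel time t = 7140 m / 0.18 m/s = 3.967e+04 s = 0.4591 d.
C = 23.28·exp(−0.35·0.4591) = 23.28·0.8516 = 19.83 mg/L.

19.8 mg/L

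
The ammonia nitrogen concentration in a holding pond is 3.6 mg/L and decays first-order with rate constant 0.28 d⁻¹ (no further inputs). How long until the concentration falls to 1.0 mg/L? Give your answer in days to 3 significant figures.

t = ln(C₀/C)/k = ln(3.6/1.0)/0.28 = 1.281/0.28 = 4.575 d.

4.57 d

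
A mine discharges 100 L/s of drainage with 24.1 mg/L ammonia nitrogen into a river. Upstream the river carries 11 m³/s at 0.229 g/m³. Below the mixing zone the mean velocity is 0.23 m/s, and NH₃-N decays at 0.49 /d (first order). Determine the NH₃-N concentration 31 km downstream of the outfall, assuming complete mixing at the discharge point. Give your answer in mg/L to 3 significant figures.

100 L/s = 0.1 m³/s.
After complete mixing, C₀ = (0.1·24.1 + 11·0.229) / 11.1 = 0.4441 mg/L.
Travel time t = 3.1e+04 m / 0.23 m/s = 1.348e+05 s = 1.56 d.
C = 0.4441·exp(−0.49·1.56) = 0.4441·0.4656 = 0.2068 mg/L.

0.207 mg/L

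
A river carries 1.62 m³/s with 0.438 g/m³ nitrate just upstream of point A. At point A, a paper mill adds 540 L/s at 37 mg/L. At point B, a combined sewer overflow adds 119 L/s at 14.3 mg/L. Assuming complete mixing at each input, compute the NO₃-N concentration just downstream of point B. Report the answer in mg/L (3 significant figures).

9.83 mg/L

540 L/s = 0.54 m³/s.
After input A: C = (1.62·0.438 + 0.54·37) / 2.16 = 9.579 mg/L.
119 L/s = 0.119 m³/s.
After input B: C = (2.16·9.579 + 0.119·14.3) / 2.279 = 9.825 mg/L.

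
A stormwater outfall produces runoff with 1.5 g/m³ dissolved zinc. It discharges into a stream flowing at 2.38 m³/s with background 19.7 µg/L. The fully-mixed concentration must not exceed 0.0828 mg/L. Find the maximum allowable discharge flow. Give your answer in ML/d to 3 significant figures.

9.16 ML/d

19.7 µg/L = 0.0197 mg/L.
Mass balance at complete mixing: C_std·(Q_w + Q_r) = Q_w·C_e + Q_r·C_b.
Rearranging, Q_w = Q_r·(C_std − C_b)/(C_e − C_std) = 2.38·(0.0828 − 0.0197) / (1.5 − 0.0828) = 0.106 m³/s.
= 9.156 ML/d.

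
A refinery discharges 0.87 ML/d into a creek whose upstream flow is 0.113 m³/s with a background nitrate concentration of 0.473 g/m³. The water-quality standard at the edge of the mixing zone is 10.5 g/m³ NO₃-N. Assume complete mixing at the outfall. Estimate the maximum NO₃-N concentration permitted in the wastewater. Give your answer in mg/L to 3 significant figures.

0.87 ML/d = 0.01007 m³/s.
Mass balance: 10.5·0.1231 = 0.01007·Cₑ + 0.113·0.473.
Cₑ = (1.292 − 0.05345) / 0.01007 = 123 mg/L.

123 mg/L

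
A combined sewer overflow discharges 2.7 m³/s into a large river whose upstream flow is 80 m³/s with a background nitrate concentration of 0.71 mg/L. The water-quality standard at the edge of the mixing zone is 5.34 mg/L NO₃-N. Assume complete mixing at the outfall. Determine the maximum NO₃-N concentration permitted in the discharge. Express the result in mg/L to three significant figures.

Mass balance: 5.34·82.7 = 2.7·Cₑ + 80·0.71.
Cₑ = (441.6 − 56.8) / 2.7 = 142.5 mg/L.

143 mg/L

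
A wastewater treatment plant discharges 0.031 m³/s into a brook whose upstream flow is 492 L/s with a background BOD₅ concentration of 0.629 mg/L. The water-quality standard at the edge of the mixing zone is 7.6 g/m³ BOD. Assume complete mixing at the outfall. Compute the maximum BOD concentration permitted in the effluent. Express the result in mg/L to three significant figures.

118 mg/L

492 L/s = 0.492 m³/s.
Mass balance: 7.6·0.523 = 0.031·Cₑ + 0.492·0.629.
Cₑ = (3.975 − 0.3095) / 0.031 = 118.2 mg/L.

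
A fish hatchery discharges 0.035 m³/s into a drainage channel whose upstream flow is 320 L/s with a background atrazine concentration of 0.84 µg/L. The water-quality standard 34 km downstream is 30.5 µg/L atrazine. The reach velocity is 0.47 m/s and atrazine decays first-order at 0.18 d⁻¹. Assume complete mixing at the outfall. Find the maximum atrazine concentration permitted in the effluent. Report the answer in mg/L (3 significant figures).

320 L/s = 0.32 m³/s.
0.84 µg/L = 0.00084 mg/L.
30.5 µg/L = 0.0305 mg/L.
Travel time to the compliance point: t = 3.4e+04/0.47 = 7.234e+04 s = 0.8373 d; decay factor exp(−0.18·0.8373) = 0.8601.
So the concentration just after mixing may be at most 0.0305/0.8601 = 0.03546 mg/L.
Mass balance: 0.03546·0.355 = 0.035·Cₑ + 0.32·0.00084.
Cₑ = (0.01259 − 0.0002688) / 0.035 = 0.352 mg/L.

0.352 mg/L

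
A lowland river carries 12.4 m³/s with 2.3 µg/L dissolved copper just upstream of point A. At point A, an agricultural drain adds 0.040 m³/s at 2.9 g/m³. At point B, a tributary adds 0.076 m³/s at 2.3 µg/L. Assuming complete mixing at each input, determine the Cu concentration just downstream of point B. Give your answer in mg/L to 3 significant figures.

2.3 µg/L = 0.0023 mg/L.
After input A: C = (12.4·0.0023 + 0.04·2.9) / 12.44 = 0.01162 mg/L.
2.3 µg/L = 0.0023 mg/L.
After input B: C = (12.44·0.01162 + 0.076·0.0023) / 12.52 = 0.01156 mg/L.

0.0116 mg/L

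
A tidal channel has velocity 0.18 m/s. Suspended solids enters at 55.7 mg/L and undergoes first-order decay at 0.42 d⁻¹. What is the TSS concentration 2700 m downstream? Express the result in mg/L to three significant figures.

Travel time t = 2700 m / 0.18 m/s = 2700/0.18 = 1.5e+04 s = 0.1736 d.
First-order decay: C = 55.7·exp(−0.42·0.1736) = 55.7·0.9297 = 51.78 mg/L.

51.8 mg/L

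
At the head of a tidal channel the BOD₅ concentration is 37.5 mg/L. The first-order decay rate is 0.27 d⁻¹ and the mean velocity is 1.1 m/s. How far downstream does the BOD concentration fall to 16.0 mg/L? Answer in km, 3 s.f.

300 km

From C = C₀·e^(−kt), t = ln(C₀/C)/k = ln(37.5/16.0)/0.27 = 0.8518/0.27 = 3.155 d.
Distance = v·t = 1.1 m/s × 2.726e+05 s = 2.998e+05 m = 299.8 km.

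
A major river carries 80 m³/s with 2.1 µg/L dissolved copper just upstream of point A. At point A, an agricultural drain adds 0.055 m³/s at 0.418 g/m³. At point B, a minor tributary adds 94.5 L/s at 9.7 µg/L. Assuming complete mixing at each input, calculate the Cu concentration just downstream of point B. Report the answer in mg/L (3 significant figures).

0.00239 mg/L

2.1 µg/L = 0.0021 mg/L.
After input A: C = (80·0.0021 + 0.055·0.418) / 80.06 = 0.002386 mg/L.
94.5 L/s = 0.0945 m³/s.
9.7 µg/L = 0.0097 mg/L.
After input B: C = (80.06·0.002386 + 0.0945·0.0097) / 80.15 = 0.002394 mg/L.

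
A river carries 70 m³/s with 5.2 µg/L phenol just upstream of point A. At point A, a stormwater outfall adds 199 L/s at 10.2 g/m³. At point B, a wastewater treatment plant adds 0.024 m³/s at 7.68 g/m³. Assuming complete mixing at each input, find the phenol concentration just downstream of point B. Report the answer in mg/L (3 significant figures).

0.0367 mg/L

5.2 µg/L = 0.0052 mg/L.
199 L/s = 0.199 m³/s.
After input A: C = (70·0.0052 + 0.199·10.2) / 70.2 = 0.0341 mg/L.
After input B: C = (70.2·0.0341 + 0.024·7.68) / 70.22 = 0.03671 mg/L.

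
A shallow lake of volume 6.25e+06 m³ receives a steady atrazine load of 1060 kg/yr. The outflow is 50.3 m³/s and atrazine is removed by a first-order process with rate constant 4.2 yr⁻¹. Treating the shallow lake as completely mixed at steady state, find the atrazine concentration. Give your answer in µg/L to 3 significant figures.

Outflow Q = 50.3 m³/s × 3.156e+07 s/yr = 1.587e+09 m³/yr.
Steady-state CSTR mass balance: W = Q·C + k·V·C, so C = W/(Q + kV).
Q + kV = 1.587e+09 + 4.2·6.25e+06 = 1.614e+09 m³/yr.
C = 1060/1.614e+09 = 6.569e-07 kg/m³ = 0.0006569 mg/L = 0.6569 µg/L.

0.657 µg/L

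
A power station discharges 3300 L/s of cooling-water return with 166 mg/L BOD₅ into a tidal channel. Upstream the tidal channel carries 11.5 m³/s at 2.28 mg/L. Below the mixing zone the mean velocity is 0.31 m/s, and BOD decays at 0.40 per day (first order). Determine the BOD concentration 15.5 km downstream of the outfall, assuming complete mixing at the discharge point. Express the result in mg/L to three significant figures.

30.8 mg/L

3300 L/s = 3.3 m³/s.
After complete mixing, C₀ = (3.3·166 + 11.5·2.28) / 14.8 = 38.79 mg/L.
Travel time t = 1.55e+04 m / 0.31 m/s = 5e+04 s = 0.5787 d.
C = 38.79·exp(−0.40·0.5787) = 38.79·0.7934 = 30.77 mg/L.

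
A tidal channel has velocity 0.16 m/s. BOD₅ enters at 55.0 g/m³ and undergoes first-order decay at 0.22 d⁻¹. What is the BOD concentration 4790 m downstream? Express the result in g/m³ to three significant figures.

Travel time t = 4790 m / 0.16 m/s = 4790/0.16 = 2.994e+04 s = 0.3465 d.
First-order decay: C = 55.0·exp(−0.22·0.3465) = 55.0·0.9266 = 50.96 g/m³.

51.0 g/m³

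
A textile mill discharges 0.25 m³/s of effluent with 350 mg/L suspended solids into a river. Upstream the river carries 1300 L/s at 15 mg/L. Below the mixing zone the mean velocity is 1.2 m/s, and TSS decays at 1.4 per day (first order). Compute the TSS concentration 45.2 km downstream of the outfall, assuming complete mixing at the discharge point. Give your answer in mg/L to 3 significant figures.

37.5 mg/L

1300 L/s = 1.3 m³/s.
After complete mixing, C₀ = (0.25·350 + 1.3·15) / 1.55 = 69.03 mg/L.
Travel time t = 4.52e+04 m / 1.2 m/s = 3.767e+04 s = 0.436 d.
C = 69.03·exp(−1.4·0.436) = 69.03·0.5432 = 37.5 mg/L.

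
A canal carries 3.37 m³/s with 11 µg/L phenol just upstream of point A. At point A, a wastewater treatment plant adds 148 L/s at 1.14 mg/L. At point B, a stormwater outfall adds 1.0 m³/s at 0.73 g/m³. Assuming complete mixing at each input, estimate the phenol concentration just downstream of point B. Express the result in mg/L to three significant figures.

11 µg/L = 0.011 mg/L.
148 L/s = 0.148 m³/s.
After input A: C = (3.37·0.011 + 0.148·1.14) / 3.518 = 0.0585 mg/L.
After input B: C = (3.518·0.0585 + 1·0.73) / 4.518 = 0.2071 mg/L.

0.207 mg/L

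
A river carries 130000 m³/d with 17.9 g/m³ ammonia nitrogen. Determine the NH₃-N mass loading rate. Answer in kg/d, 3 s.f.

130000 m³/d = 1.505 m³/s.
Mass flux = Q·C = 1.505 m³/s × 17.9 g/m³ = 26.93 g/s.
= 26.93 g/s × 86.4 = 2327 kg/d.

2330 kg/d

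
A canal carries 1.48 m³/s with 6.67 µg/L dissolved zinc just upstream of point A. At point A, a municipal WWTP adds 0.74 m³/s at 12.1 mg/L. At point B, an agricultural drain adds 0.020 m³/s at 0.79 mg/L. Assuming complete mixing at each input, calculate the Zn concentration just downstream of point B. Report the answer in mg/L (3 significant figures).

6.67 µg/L = 0.00667 mg/L.
After input A: C = (1.48·0.00667 + 0.74·12.1) / 2.22 = 4.038 mg/L.
After input B: C = (2.22·4.038 + 0.02·0.79) / 2.24 = 4.009 mg/L.

4.01 mg/L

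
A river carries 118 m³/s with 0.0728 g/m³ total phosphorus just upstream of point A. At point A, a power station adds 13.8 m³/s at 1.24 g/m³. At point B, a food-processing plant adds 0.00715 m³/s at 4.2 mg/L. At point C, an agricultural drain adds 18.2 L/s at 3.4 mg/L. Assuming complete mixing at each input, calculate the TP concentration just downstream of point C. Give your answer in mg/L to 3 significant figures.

After input A: C = (118·0.0728 + 13.8·1.24) / 131.8 = 0.195 mg/L.
After input B: C = (131.8·0.195 + 0.00715·4.2) / 131.8 = 0.1952 mg/L.
18.2 L/s = 0.0182 m³/s.
After input C: C = (131.8·0.1952 + 0.0182·3.4) / 131.8 = 0.1957 mg/L.

0.196 mg/L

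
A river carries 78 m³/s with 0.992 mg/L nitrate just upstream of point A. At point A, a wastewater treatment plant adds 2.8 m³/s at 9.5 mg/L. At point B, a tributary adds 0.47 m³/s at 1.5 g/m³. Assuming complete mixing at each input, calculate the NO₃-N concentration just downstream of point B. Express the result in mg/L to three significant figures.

After input A: C = (78·0.992 + 2.8·9.5) / 80.8 = 1.287 mg/L.
After input B: C = (80.8·1.287 + 0.47·1.5) / 81.27 = 1.288 mg/L.

1.29 mg/L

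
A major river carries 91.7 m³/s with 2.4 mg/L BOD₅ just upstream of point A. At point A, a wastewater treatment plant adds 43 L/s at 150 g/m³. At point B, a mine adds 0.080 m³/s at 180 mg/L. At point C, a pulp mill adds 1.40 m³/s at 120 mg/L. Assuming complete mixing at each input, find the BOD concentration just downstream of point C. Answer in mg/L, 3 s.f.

43 L/s = 0.043 m³/s.
After input A: C = (91.7·2.4 + 0.043·150) / 91.74 = 2.469 mg/L.
After input B: C = (91.74·2.469 + 0.08·180) / 91.82 = 2.624 mg/L.
After input C: C = (91.82·2.624 + 1.4·120) / 93.22 = 4.387 mg/L.

4.39 mg/L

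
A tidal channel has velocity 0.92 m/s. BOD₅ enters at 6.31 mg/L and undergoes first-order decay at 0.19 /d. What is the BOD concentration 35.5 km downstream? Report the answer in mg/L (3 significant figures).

5.80 mg/L

Travel time t = 35.5 km / 0.92 m/s = 3.55e+04/0.92 = 3.859e+04 s = 0.4466 d.
First-order decay: C = 6.31·exp(−0.19·0.4466) = 6.31·0.9186 = 5.797 mg/L.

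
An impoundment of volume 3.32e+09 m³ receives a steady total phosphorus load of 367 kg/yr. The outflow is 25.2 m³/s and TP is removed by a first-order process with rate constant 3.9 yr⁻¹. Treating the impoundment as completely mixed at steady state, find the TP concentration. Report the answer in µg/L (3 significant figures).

Outflow Q = 25.2 m³/s × 3.156e+07 s/yr = 7.953e+08 m³/yr.
Steady-state CSTR mass balance: W = Q·C + k·V·C, so C = W/(Q + kV).
Q + kV = 7.953e+08 + 3.9·3.32e+09 = 1.374e+10 m³/yr.
C = 367/1.374e+10 = 2.67e-08 kg/m³ = 2.67e-05 mg/L = 0.0267 µg/L.

0.0267 µg/L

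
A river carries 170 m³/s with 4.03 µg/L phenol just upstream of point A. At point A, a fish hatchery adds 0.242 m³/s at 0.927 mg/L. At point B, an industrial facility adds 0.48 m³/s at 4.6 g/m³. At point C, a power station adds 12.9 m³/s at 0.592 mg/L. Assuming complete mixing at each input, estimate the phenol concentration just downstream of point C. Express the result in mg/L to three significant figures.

0.0586 mg/L

4.03 µg/L = 0.00403 mg/L.
After input A: C = (170·0.00403 + 0.242·0.927) / 170.2 = 0.005342 mg/L.
After input B: C = (170.2·0.005342 + 0.48·4.6) / 170.7 = 0.01826 mg/L.
After input C: C = (170.7·0.01826 + 12.9·0.592) / 183.6 = 0.05857 mg/L.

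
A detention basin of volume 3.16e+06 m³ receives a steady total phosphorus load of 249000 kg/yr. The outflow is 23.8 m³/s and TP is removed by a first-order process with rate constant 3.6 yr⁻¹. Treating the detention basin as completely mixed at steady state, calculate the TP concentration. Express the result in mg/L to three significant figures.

Outflow Q = 23.8 m³/s × 3.156e+07 s/yr = 7.511e+08 m³/yr.
Steady-state CSTR mass balance: W = Q·C + k·V·C, so C = W/(Q + kV).
Q + kV = 7.511e+08 + 3.6·3.16e+06 = 7.624e+08 m³/yr.
C = 249000/7.624e+08 = 0.0003266 kg/m³ = 0.3266 mg/L.

0.327 mg/L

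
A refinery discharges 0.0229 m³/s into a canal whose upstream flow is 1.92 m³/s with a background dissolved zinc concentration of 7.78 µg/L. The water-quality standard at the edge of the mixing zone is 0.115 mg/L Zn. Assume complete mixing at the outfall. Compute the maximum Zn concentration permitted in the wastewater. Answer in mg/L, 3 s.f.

7.78 µg/L = 0.00778 mg/L.
Mass balance: 0.115·1.943 = 0.0229·Cₑ + 1.92·0.00778.
Cₑ = (0.2234 − 0.01494) / 0.0229 = 9.105 mg/L.

9.10 mg/L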